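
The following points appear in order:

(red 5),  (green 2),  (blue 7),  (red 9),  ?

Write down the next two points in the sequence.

Colour: red, green, blue, red → green → blue (repeats red → green → blue).
Second slot goes 5, 2, 7, 9 → 16 → 25 (each term is the sum of the two before it).
Putting the parts together: (green 16) and then (blue 25).

(green 16), (blue 25)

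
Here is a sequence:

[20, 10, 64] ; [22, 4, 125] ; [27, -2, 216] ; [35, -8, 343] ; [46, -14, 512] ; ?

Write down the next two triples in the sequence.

For the first coordinate, differences are 2, 5, 8, … (increasing by 3 each time): 20, 22, 27, 35, 46 → 60 → 77.
Second coordinate — −6 each step: 10, 4, -2, -8, -14 → -20 → -26.
Third coordinate: perfect cubes: 4³, 5³, 6³, …, so 64, 125, 216, 343, 512 → 729 → 1000.
Putting the parts together: [60, -20, 729] and then [77, -26, 1000].

[60, -20, 729], [77, -26, 1000]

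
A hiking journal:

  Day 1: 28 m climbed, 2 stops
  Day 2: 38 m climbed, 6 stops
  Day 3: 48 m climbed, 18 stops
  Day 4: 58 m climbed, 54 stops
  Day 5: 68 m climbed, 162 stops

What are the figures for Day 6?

78 m climbed, 486 stops

For the m climbed, +10 each step: 28, 38, 48, 58, 68 → 78.
Stops: 2, 6, 18, 54, 162 → 486 (×3 each step).
So the next line is 78 m climbed, 486 stops.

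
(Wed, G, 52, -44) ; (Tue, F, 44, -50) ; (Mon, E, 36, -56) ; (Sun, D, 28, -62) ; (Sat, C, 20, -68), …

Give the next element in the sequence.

Day: runs backward through the weekdays Mon→Sun; Wed, Tue, Mon, Sun, Sat → Fri.
Letter — letters move back 1 place in the alphabet: G, F, E, D, C → B.
Third value: −8 each step; 52, 44, 36, 28, 20 → 12.
Fourth value: −6 each step; -44, -50, -56, -62, -68 → -74.
Combining the parts gives (Fri, B, 12, -74).

(Fri, B, 12, -74)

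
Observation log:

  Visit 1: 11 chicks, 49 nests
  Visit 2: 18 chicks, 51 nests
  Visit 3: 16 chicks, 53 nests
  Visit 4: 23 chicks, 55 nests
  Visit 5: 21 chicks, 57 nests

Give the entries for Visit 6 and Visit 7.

28 chicks, 59 nests; 26 chicks, 61 nests

Chicks — alternating steps +7, −2, +7, −2, …: 11, 18, 16, 23, 21 → 28 → 26.
Nests: +2 each step; 49, 51, 53, 55, 57 → 59 → 61.
Putting the parts together: 28 chicks, 59 nests and then 26 chicks, 61 nests.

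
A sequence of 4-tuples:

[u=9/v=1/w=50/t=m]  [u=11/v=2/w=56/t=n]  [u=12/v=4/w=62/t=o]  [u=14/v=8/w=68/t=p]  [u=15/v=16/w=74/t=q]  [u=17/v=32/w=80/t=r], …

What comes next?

[u=18/v=64/w=86/t=s]

U: alternating steps +2, +1, +2, +1, …; 9, 11, 12, 14, 15, 17 → 18.
V — ×2 each step: 1, 2, 4, 8, 16, 32 → 64.
W goes 50, 56, 62, 68, 74, 80 → 86 (+6 each step).
T goes m, n, o, p, q, r → s (letters move forward 1 place in the alphabet).
So the next 4-tuple is [u=18/v=64/w=86/t=s].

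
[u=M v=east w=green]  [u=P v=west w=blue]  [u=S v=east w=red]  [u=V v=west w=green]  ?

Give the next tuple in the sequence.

U: letters move forward 3 places in the alphabet; M, P, S, V → Y.
V — alternates east ↔ west: east, west, east, west → east.
W — repeats green → blue → red: green, blue, red, green → blue.
Combining the parts gives [u=Y v=east w=blue].

[u=Y v=east w=blue]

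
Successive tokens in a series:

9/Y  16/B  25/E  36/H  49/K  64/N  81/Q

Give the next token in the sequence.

First component: 9, 16, 25, 36, 49, 64, 81 → 100 (perfect squares: 3², 4², 5², …).
Letter — letters move forward 3 places in the alphabet, wrapping Z→A: Y, B, E, H, K, N, Q → T.
So the next token is 100/T.

100/T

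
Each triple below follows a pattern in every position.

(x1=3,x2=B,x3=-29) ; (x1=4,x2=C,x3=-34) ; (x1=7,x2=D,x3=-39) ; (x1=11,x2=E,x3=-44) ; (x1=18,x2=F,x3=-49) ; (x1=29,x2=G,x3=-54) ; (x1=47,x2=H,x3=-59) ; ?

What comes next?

(x1=76,x2=I,x3=-64)

For the x1, each term is the sum of the two before it: 3, 4, 7, 11, 18, 29, 47 → 76.
X2: B, C, D, E, F, G, H → I (letters move forward 1 place in the alphabet).
For the x3, −5 each step: -29, -34, -39, -44, -49, -54, -59 → -64.
So the next triple is (x1=76,x2=I,x3=-64).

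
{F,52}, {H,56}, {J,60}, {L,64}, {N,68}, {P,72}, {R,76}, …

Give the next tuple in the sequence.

{T,80}

Letter: F, H, J, L, N, P, R → T (letters move forward 2 places in the alphabet).
Second component: +4 each step; 52, 56, 60, 64, 68, 72, 76 → 80.
So the next tuple is {T,80}.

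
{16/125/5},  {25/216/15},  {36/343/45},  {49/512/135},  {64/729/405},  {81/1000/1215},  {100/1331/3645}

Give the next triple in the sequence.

First component: 16, 25, 36, 49, 64, 81, 100 → 121 (perfect squares: 4², 5², 6², …).
Second component: perfect cubes: 5³, 6³, 7³, …, so 125, 216, 343, 512, 729, 1000, 1331 → 1728.
For the third component, ×3 each step: 5, 15, 45, 135, 405, 1215, 3645 → 10935.
Putting it together: {121/1728/10935}.

{121/1728/10935}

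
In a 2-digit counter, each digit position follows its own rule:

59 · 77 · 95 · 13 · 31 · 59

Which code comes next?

First digit goes 5, 7, 9, 1, 3, 5 → 7 (+2 each step, mod 10).
Second digit — −2 each step, mod 10: 9, 7, 5, 3, 1, 9 → 7.
Combining the parts gives 77.

77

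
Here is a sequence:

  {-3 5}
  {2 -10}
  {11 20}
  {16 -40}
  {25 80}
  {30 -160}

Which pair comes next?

{39 320}

First value: alternating steps +5, +9, +5, +9, …, so -3, 2, 11, 16, 25, 30 → 39.
Second value goes 5, -10, 20, -40, 80, -160 → 320 (×(-2) each step).
So the next pair is {39 320}.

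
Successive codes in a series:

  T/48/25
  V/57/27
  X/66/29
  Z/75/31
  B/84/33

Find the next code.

For the letter, letters move forward 2 places in the alphabet, wrapping Z→A: T, V, X, Z, B → D.
Second component: +9 each step; 48, 57, 66, 75, 84 → 93.
Third component goes 25, 27, 29, 31, 33 → 35 (+2 each step).
So the next code is D/93/35.

D/93/35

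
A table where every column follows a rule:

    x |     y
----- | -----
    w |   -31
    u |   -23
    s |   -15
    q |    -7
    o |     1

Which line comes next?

m  9

Column x: letters move back 2 places in the alphabet, so w, u, s, q, o → m.
Column y: +8 each step, so -31, -23, -15, -7, 1 → 9.
Combining the parts gives m  9.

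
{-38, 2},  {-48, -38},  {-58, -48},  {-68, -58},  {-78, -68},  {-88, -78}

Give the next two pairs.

{-98, -88}, {-108, -98}

For the first slot, −10 each step: -38, -48, -58, -68, -78, -88 → -98 → -108.
Second slot: always the previous value of the first slot; 2, -38, -48, -58, -68, -78 → -88 → -98.
Putting the parts together: {-98, -88} and then {-108, -98}.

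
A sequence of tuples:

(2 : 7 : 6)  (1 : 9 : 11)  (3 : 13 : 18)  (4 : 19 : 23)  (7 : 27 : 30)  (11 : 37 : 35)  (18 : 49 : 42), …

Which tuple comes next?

First component: 2, 1, 3, 4, 7, 11, 18 → 29 (each term is the sum of the two before it).
Second component goes 7, 9, 13, 19, 27, 37, 49 → 63 (differences are 2, 4, 6, … (increasing by 2 each time)).
For the third component, alternating steps +5, +7, +5, +7, …: 6, 11, 18, 23, 30, 35, 42 → 47.
So the next tuple is (29 : 63 : 47).

(29 : 63 : 47)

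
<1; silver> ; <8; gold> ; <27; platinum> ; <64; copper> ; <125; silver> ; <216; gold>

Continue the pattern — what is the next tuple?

First component — perfect cubes: 1³, 2³, 3³, …: 1, 8, 27, 64, 125, 216 → 343.
Metal: repeats silver → gold → platinum → copper, so silver, gold, platinum, copper, silver, gold → platinum.
Putting it together: <343; platinum>.

<343; platinum>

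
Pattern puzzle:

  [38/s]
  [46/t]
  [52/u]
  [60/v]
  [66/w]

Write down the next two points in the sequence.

First coordinate — alternating steps +8, +6, +8, +6, …: 38, 46, 52, 60, 66 → 74 → 80.
For the letter, letters move forward 1 place in the alphabet: s, t, u, v, w → x → y.
Putting the parts together: [74/x] and then [80/y].

[74/x], [80/y]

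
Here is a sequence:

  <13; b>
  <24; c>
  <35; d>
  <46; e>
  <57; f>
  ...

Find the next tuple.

<68; g>

First coordinate: +11 each step; 13, 24, 35, 46, 57 → 68.
Letter: b, c, d, e, f → g (letters move forward 1 place in the alphabet).
Putting it together: <68; g>.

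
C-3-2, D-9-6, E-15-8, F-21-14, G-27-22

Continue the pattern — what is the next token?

Letter: C, D, E, F, G → H (letters move forward 1 place in the alphabet).
Second component — +6 each step: 3, 9, 15, 21, 27 → 33.
For the third component, each term is the sum of the two before it: 2, 6, 8, 14, 22 → 36.
So the next token is H-33-36.

H-33-36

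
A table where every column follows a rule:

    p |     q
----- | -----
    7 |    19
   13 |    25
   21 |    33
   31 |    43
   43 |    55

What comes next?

Column p: differences are 6, 8, 10, … (increasing by 2 each time); 7, 13, 21, 31, 43 → 57.
Column q: always 12 more than the column p, so 19, 25, 33, 43, 55 → 69.
Putting it together: 57  69.

57  69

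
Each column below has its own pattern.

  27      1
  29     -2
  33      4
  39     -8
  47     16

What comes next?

First component: 27, 29, 33, 39, 47 → 57 (differences are 2, 4, 6, … (increasing by 2 each time)).
For the second component, ×(-2) each step: 1, -2, 4, -8, 16 → -32.
Putting it together: 57  -32.

57  -32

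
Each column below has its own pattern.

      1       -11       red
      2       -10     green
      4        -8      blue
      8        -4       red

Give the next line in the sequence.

First component — ×2 each step: 1, 2, 4, 8 → 16.
Second component: always 12 less than the first component; -11, -10, -8, -4 → 4.
Colour: red, green, blue, red → green (repeats red → green → blue).
Combining the parts gives 16  4  green.

16  4  green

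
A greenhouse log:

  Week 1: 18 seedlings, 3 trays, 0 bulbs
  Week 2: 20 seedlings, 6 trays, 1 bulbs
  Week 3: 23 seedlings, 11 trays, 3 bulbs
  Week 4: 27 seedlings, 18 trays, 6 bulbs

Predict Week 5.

32 seedlings, 27 trays, 10 bulbs

Seedlings goes 18, 20, 23, 27 → 32 (differences are 2, 3, 4, … (increasing by 1 each time)).
Trays: 3, 6, 11, 18 → 27 (differences are 3, 5, 7, … (increasing by 2 each time)).
Bulbs — differences are 1, 2, 3, … (increasing by 1 each time): 0, 1, 3, 6 → 10.
So the next row is 32 seedlings, 27 trays, 10 bulbs.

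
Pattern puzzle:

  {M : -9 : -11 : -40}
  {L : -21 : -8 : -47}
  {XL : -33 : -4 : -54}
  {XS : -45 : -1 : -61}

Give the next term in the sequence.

{S : -57 : 3 : -68}

Size: M, L, XL, XS → S (runs through clothing sizes XS→XL).
Second component goes -9, -21, -33, -45 → -57 (−12 each step).
Third component: -11, -8, -4, -1 → 3 (alternating steps +3, +4, +3, +4, …).
Fourth component: -40, -47, -54, -61 → -68 (−7 each step).
Combining the parts gives {S : -57 : 3 : -68}.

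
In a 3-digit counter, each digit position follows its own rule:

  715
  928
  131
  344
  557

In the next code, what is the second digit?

First digit goes 7, 9, 1, 3, 5 → 7 (+2 each step, mod 10).
Second digit: +1 each step, mod 10; 1, 2, 3, 4, 5 → 6.
Third digit — +3 each step, mod 10: 5, 8, 1, 4, 7 → 0.

6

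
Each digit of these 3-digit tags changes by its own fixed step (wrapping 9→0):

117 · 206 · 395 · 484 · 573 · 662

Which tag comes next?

751

First digit goes 1, 2, 3, 4, 5, 6 → 7 (+1 each step, mod 10).
Second digit: 1, 0, 9, 8, 7, 6 → 5 (−1 each step, mod 10).
Third digit: −1 each step, mod 10, so 7, 6, 5, 4, 3, 2 → 1.
Combining the parts gives 751.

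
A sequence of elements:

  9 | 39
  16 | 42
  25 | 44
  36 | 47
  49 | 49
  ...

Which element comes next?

First part: perfect squares: 3², 4², 5², …, so 9, 16, 25, 36, 49 → 64.
Second part — alternating steps +3, +2, +3, +2, …: 39, 42, 44, 47, 49 → 52.
So the next element is 64 | 52.

64 | 52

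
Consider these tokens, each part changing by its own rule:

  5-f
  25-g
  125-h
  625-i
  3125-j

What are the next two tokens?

15625-k, 78125-l

For the first component, ×5 each step: 5, 25, 125, 625, 3125 → 15625 → 78125.
Letter: letters move forward 1 place in the alphabet, so f, g, h, i, j → k → l.
Putting the parts together: 15625-k and then 78125-l.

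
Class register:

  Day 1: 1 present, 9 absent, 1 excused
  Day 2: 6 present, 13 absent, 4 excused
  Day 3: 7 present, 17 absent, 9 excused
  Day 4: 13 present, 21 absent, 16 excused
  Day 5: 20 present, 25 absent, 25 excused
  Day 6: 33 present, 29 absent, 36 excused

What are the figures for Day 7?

53 present, 33 absent, 49 excused

Present: each term is the sum of the two before it; 1, 6, 7, 13, 20, 33 → 53.
For the absent, +4 each step: 9, 13, 17, 21, 25, 29 → 33.
Excused: 1, 4, 9, 16, 25, 36 → 49 (perfect squares: 1², 2², 3², …).
So the next line is 53 present, 33 absent, 49 excused.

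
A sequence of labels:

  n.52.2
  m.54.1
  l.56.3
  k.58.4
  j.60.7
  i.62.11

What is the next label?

Letter: letters move back 1 place in the alphabet; n, m, l, k, j, i → h.
Second component — +2 each step: 52, 54, 56, 58, 60, 62 → 64.
Third component goes 2, 1, 3, 4, 7, 11 → 18 (each term is the sum of the two before it).
Combining the parts gives h.64.18.

h.64.18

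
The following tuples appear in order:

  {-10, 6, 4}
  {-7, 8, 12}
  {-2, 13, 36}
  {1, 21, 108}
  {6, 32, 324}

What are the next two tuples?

{9, 46, 972}, {14, 63, 2916}

First part: alternating steps +3, +5, +3, +5, …, so -10, -7, -2, 1, 6 → 9 → 14.
Second part: differences are 2, 5, 8, … (increasing by 3 each time); 6, 8, 13, 21, 32 → 46 → 63.
For the third part, ×3 each step: 4, 12, 36, 108, 324 → 972 → 2916.
So the next two tuples are {9, 46, 972} and {14, 63, 2916}.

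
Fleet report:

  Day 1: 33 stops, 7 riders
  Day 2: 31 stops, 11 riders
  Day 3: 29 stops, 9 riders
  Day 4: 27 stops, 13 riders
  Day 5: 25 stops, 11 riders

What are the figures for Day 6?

23 stops, 15 riders

Stops goes 33, 31, 29, 27, 25 → 23 (−2 each step).
Riders: alternating steps +4, −2, +4, −2, …; 7, 11, 9, 13, 11 → 15.
Combining the parts gives 23 stops, 15 riders.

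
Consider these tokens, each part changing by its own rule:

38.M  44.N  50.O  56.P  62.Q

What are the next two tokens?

First component goes 38, 44, 50, 56, 62 → 68 → 74 (+6 each step).
Letter: letters move forward 1 place in the alphabet; M, N, O, P, Q → R → S.
So the next two tokens are 68.R and 74.S.

68.R then 74.S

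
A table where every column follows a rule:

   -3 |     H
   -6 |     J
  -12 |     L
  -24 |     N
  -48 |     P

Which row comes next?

-96  R

First component goes -3, -6, -12, -24, -48 → -96 (×2 each step).
Letter — letters move forward 2 places in the alphabet: H, J, L, N, P → R.
Combining the parts gives -96  R.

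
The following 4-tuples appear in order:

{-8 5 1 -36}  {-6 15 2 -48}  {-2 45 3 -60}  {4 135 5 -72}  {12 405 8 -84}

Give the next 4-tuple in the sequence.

{22 1215 13 -96}

First coordinate: -8, -6, -2, 4, 12 → 22 (differences are 2, 4, 6, … (increasing by 2 each time)).
Second coordinate goes 5, 15, 45, 135, 405 → 1215 (×3 each step).
Third coordinate: each term is the sum of the two before it, so 1, 2, 3, 5, 8 → 13.
Fourth coordinate: −12 each step; -36, -48, -60, -72, -84 → -96.
Combining the parts gives {22 1215 13 -96}.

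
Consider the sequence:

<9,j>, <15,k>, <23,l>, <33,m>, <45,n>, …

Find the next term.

<59,o>

First part: differences are 6, 8, 10, … (increasing by 2 each time), so 9, 15, 23, 33, 45 → 59.
Letter — letters move forward 1 place in the alphabet: j, k, l, m, n → o.
Putting it together: <59,o>.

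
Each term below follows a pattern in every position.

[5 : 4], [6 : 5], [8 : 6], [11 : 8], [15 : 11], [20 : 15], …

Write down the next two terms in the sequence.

For the first value, differences are 1, 2, 3, … (increasing by 1 each time): 5, 6, 8, 11, 15, 20 → 26 → 33.
Second value: always the previous value of the first value; 4, 5, 6, 8, 11, 15 → 20 → 26.
Putting the parts together: [26 : 20] and then [33 : 26].

[26 : 20], [33 : 26]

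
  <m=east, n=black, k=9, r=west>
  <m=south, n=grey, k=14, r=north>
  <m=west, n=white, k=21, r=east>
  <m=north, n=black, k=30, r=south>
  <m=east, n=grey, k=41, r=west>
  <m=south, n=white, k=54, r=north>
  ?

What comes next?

<m=west, n=black, k=69, r=east>

M: east, south, west, north, east, south → west (repeats east → south → west → north).
N goes black, grey, white, black, grey, white → black (repeats black → grey → white).
For the k, differences are 5, 7, 9, … (increasing by 2 each time): 9, 14, 21, 30, 41, 54 → 69.
R — repeats west → north → east → south: west, north, east, south, west, north → east.
Combining the parts gives <m=west, n=black, k=69, r=east>.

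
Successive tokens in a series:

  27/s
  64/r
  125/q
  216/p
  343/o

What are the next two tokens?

First component: 27, 64, 125, 216, 343 → 512 → 729 (perfect cubes: 3³, 4³, 5³, …).
Letter — letters move back 1 place in the alphabet: s, r, q, p, o → n → m.
Putting the parts together: 512/n and then 729/m.

512/n then 729/m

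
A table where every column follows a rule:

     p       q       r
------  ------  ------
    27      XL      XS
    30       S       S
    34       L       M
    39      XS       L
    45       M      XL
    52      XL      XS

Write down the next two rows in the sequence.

60  S  S; 69  L  M

Column p — differences are 3, 4, 5, … (increasing by 1 each time): 27, 30, 34, 39, 45, 52 → 60 → 69.
Column q: repeats XL → S → L → XS → M; XL, S, L, XS, M, XL → S → L.
For the column r, repeats XS → S → M → L → XL: XS, S, M, L, XL, XS → S → M.
Putting the parts together: 60  S  S and then 69  L  M.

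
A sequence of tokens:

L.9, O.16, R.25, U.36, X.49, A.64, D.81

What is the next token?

G.100

Letter: letters move forward 3 places in the alphabet, wrapping Z→A; L, O, R, U, X, A, D → G.
For the second component, perfect squares: 3², 4², 5², …: 9, 16, 25, 36, 49, 64, 81 → 100.
So the next token is G.100.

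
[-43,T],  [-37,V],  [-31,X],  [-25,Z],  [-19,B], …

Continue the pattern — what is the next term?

[-13,D]

First part: +6 each step; -43, -37, -31, -25, -19 → -13.
Letter goes T, V, X, Z, B → D (letters move forward 2 places in the alphabet, wrapping Z→A).
So the next term is [-13,D].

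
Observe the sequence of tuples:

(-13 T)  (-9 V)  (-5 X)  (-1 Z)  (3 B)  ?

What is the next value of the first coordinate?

First coordinate: +4 each step; -13, -9, -5, -1, 3 → 7.

7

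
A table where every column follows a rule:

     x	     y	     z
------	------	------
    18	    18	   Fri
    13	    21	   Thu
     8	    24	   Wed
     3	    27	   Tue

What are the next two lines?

-2  30  Mon; -7  33  Sun

Column x: −5 each step; 18, 13, 8, 3 → -2 → -7.
Column y: +3 each step; 18, 21, 24, 27 → 30 → 33.
Column z — runs backward through the weekdays Mon→Sun: Fri, Thu, Wed, Tue → Mon → Sun.
So the next two lines are -2  30  Mon and -7  33  Sun.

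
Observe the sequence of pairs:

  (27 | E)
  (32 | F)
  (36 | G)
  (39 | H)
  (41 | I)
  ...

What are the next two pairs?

For the first component, differences are 5, 4, 3, … (decreasing by 1 each time): 27, 32, 36, 39, 41 → 42 → 42.
Letter: letters move forward 1 place in the alphabet; E, F, G, H, I → J → K.
Putting the parts together: (42 | J) and then (42 | K).

(42 | J), (42 | K)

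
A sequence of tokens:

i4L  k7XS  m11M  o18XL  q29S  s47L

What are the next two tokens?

u76XS then w123M

Letter: letters move forward 2 places in the alphabet, so i, k, m, o, q, s → u → w.
Second component — each term is the sum of the two before it: 4, 7, 11, 18, 29, 47 → 76 → 123.
Size: repeats L → XS → M → XL → S; L, XS, M, XL, S, L → XS → M.
So the next two tokens are u76XS and w123M.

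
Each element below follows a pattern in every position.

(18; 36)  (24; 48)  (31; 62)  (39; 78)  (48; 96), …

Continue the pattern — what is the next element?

First coordinate: differences are 6, 7, 8, … (increasing by 1 each time); 18, 24, 31, 39, 48 → 58.
For the second coordinate, always 2 × the first coordinate: 36, 48, 62, 78, 96 → 116.
Putting it together: (58; 116).

(58; 116)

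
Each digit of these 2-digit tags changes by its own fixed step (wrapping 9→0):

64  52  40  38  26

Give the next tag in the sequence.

First digit: 6, 5, 4, 3, 2 → 1 (−1 each step, mod 10).
Second digit: −2 each step, mod 10, so 4, 2, 0, 8, 6 → 4.
Putting it together: 14.

14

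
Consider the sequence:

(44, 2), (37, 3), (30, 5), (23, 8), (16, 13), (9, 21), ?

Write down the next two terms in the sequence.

First component: 44, 37, 30, 23, 16, 9 → 2 → -5 (−7 each step).
For the second component, each term is the sum of the two before it: 2, 3, 5, 8, 13, 21 → 34 → 55.
Putting the parts together: (2, 34) and then (-5, 55).

(2, 34), (-5, 55)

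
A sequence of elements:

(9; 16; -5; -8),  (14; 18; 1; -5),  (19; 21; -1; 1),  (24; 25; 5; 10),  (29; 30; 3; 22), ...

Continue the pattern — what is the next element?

First coordinate goes 9, 14, 19, 24, 29 → 34 (+5 each step).
For the second coordinate, differences are 2, 3, 4, … (increasing by 1 each time): 16, 18, 21, 25, 30 → 36.
Third coordinate: -5, 1, -1, 5, 3 → 9 (alternating steps +6, −2, +6, −2, …).
Fourth coordinate goes -8, -5, 1, 10, 22 → 37 (differences are 3, 6, 9, … (increasing by 3 each time)).
Combining the parts gives (34; 36; 9; 37).

(34; 36; 9; 37)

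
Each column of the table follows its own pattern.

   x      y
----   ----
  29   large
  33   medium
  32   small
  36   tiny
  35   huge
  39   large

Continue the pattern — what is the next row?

Column x — alternating steps +4, −1, +4, −1, …: 29, 33, 32, 36, 35, 39 → 38.
Column y: repeats large → medium → small → tiny → huge, so large, medium, small, tiny, huge, large → medium.
Putting it together: 38  medium.

38  medium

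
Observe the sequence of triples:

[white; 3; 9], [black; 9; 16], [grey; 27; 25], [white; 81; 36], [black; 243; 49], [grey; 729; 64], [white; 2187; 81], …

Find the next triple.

For the shade, repeats white → black → grey: white, black, grey, white, black, grey, white → black.
Second part: ×3 each step, so 3, 9, 27, 81, 243, 729, 2187 → 6561.
Third part goes 9, 16, 25, 36, 49, 64, 81 → 100 (perfect squares: 3², 4², 5², …).
Combining the parts gives [black; 6561; 100].

[black; 6561; 100]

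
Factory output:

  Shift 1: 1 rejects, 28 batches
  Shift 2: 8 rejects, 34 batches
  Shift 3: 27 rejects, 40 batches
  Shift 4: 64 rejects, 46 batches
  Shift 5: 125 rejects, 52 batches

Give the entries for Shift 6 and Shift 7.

Rejects: 1, 8, 27, 64, 125 → 216 → 343 (perfect cubes: 1³, 2³, 3³, …).
For the batches, +6 each step: 28, 34, 40, 46, 52 → 58 → 64.
So the next two records are 216 rejects, 58 batches and 343 rejects, 64 batches.

216 rejects, 58 batches; 343 rejects, 64 batches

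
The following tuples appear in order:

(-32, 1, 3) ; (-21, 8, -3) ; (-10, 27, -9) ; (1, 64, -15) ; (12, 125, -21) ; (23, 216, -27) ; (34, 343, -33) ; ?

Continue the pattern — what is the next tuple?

For the first component, +11 each step: -32, -21, -10, 1, 12, 23, 34 → 45.
Second component: perfect cubes: 1³, 2³, 3³, …, so 1, 8, 27, 64, 125, 216, 343 → 512.
Third component: −6 each step; 3, -3, -9, -15, -21, -27, -33 → -39.
Putting it together: (45, 512, -39).

(45, 512, -39)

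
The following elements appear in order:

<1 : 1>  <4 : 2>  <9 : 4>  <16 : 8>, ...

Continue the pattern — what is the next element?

First part: perfect squares: 1², 2², 3², …; 1, 4, 9, 16 → 25.
Second part: ×2 each step; 1, 2, 4, 8 → 16.
Combining the parts gives <25 : 16>.

<25 : 16>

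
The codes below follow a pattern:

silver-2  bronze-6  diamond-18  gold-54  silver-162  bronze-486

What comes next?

diamond-1458

Rank goes silver, bronze, diamond, gold, silver, bronze → diamond (repeats silver → bronze → diamond → gold).
Second component: 2, 6, 18, 54, 162, 486 → 1458 (×3 each step).
Combining the parts gives diamond-1458.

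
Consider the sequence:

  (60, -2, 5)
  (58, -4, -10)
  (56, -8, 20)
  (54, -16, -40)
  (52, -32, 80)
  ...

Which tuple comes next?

(50, -64, -160)

First component: −2 each step, so 60, 58, 56, 54, 52 → 50.
Second component: -2, -4, -8, -16, -32 → -64 (×2 each step).
For the third component, ×(-2) each step: 5, -10, 20, -40, 80 → -160.
Putting it together: (50, -64, -160).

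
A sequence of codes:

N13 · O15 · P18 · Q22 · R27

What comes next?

S33

Letter: letters move forward 1 place in the alphabet, so N, O, P, Q, R → S.
Second component: differences are 2, 3, 4, … (increasing by 1 each time); 13, 15, 18, 22, 27 → 33.
So the next code is S33.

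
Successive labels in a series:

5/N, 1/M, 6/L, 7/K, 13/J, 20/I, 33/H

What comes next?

53/G

First component: each term is the sum of the two before it, so 5, 1, 6, 7, 13, 20, 33 → 53.
Letter: letters move back 1 place in the alphabet; N, M, L, K, J, I, H → G.
So the next label is 53/G.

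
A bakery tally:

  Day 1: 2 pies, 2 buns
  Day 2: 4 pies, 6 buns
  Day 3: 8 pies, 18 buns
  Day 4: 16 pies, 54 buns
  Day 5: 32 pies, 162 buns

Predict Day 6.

Pies: ×2 each step, so 2, 4, 8, 16, 32 → 64.
Buns goes 2, 6, 18, 54, 162 → 486 (×3 each step).
Putting it together: 64 pies, 486 buns.

64 pies, 486 buns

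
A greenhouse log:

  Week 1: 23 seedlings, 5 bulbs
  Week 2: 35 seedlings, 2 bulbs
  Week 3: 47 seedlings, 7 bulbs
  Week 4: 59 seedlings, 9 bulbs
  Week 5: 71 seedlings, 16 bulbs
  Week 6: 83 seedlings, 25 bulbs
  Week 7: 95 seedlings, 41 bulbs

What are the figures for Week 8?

For the seedlings, +12 each step: 23, 35, 47, 59, 71, 83, 95 → 107.
Bulbs — each term is the sum of the two before it: 5, 2, 7, 9, 16, 25, 41 → 66.
So the next record is 107 seedlings, 66 bulbs.

107 seedlings, 66 bulbs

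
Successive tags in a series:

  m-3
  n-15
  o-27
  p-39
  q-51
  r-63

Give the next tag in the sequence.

Letter goes m, n, o, p, q, r → s (letters move forward 1 place in the alphabet).
Second component: 3, 15, 27, 39, 51, 63 → 75 (+12 each step).
Combining the parts gives s-75.

s-75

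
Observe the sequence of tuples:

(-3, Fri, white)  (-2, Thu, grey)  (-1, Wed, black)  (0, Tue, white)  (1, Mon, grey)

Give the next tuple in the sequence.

(2, Sun, black)

First entry goes -3, -2, -1, 0, 1 → 2 (+1 each step).
For the day, runs backward through the weekdays Mon→Sun: Fri, Thu, Wed, Tue, Mon → Sun.
Shade goes white, grey, black, white, grey → black (repeats white → grey → black).
So the next tuple is (2, Sun, black).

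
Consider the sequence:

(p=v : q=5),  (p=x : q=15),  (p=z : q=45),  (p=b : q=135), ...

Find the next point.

P: letters move forward 2 places in the alphabet, wrapping Z→A, so v, x, z, b → d.
Q: 5, 15, 45, 135 → 405 (×3 each step).
Combining the parts gives (p=d : q=405).

(p=d : q=405)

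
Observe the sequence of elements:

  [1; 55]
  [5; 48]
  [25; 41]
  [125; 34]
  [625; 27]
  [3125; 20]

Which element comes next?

[15625; 13]

First entry: ×5 each step, so 1, 5, 25, 125, 625, 3125 → 15625.
Second entry: −7 each step, so 55, 48, 41, 34, 27, 20 → 13.
So the next element is [15625; 13].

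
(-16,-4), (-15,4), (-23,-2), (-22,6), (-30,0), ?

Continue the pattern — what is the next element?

(-29,8)

For the first value, alternating steps +1, −8, +1, −8, …: -16, -15, -23, -22, -30 → -29.
Second value — alternating steps +8, −6, +8, −6, …: -4, 4, -2, 6, 0 → 8.
So the next element is (-29,8).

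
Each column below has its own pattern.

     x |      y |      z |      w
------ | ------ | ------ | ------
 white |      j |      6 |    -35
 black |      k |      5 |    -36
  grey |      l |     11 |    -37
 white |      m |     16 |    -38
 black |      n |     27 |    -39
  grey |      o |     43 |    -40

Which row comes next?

Column x: white, black, grey, white, black, grey → white (repeats white → black → grey).
Column y: letters move forward 1 place in the alphabet; j, k, l, m, n, o → p.
Column z — each term is the sum of the two before it: 6, 5, 11, 16, 27, 43 → 70.
Column w — −1 each step: -35, -36, -37, -38, -39, -40 → -41.
Combining the parts gives white  p  70  -41.

white  p  70  -41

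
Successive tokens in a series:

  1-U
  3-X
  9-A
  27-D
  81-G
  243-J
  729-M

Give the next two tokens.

2187-P then 6561-S

First component — ×3 each step: 1, 3, 9, 27, 81, 243, 729 → 2187 → 6561.
Letter: U, X, A, D, G, J, M → P → S (letters move forward 3 places in the alphabet, wrapping Z→A).
So the next two tokens are 2187-P and 6561-S.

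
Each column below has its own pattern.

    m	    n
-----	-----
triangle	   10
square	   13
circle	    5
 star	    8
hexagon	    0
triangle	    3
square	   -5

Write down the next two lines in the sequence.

circle  -2; star  -10

Column m: repeats triangle → square → circle → star → hexagon; triangle, square, circle, star, hexagon, triangle, square → circle → star.
Column n — alternating steps +3, −8, +3, −8, …: 10, 13, 5, 8, 0, 3, -5 → -2 → -10.
So the next two lines are circle  -2 and star  -10.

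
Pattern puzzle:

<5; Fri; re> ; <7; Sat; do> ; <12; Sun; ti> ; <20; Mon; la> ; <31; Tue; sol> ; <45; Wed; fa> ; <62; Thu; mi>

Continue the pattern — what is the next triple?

<82; Fri; re>

First coordinate: differences are 2, 5, 8, … (increasing by 3 each time); 5, 7, 12, 20, 31, 45, 62 → 82.
Day goes Fri, Sat, Sun, Mon, Tue, Wed, Thu → Fri (runs through the weekdays Mon→Sun).
Note goes re, do, ti, la, sol, fa, mi → re (runs backward through the solfège scale do→ti).
Putting it together: <82; Fri; re>.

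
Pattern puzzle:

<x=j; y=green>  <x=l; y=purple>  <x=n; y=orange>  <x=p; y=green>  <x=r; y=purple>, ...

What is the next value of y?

For the y, repeats green → purple → orange: green, purple, orange, green, purple → orange.

orange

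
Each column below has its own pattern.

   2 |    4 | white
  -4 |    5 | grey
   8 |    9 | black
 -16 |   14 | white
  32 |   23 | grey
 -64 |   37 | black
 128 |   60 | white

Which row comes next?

First component — ×(-2) each step: 2, -4, 8, -16, 32, -64, 128 → -256.
Second component: each term is the sum of the two before it; 4, 5, 9, 14, 23, 37, 60 → 97.
Shade: repeats white → grey → black, so white, grey, black, white, grey, black, white → grey.
Combining the parts gives -256  97  grey.

-256  97  grey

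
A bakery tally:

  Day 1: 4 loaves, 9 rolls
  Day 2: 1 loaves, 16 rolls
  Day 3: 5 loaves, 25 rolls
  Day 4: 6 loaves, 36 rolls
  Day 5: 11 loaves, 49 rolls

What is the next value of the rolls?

64

Rolls goes 9, 16, 25, 36, 49 → 64 (perfect squares: 3², 4², 5², …).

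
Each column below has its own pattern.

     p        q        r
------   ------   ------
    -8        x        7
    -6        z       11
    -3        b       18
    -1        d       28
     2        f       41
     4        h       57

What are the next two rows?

7  j  76; 9  l  98

Column p: -8, -6, -3, -1, 2, 4 → 7 → 9 (alternating steps +2, +3, +2, +3, …).
Column q — letters move forward 2 places in the alphabet, wrapping Z→A: x, z, b, d, f, h → j → l.
Column r: differences are 4, 7, 10, … (increasing by 3 each time), so 7, 11, 18, 28, 41, 57 → 76 → 98.
Putting the parts together: 7  j  76 and then 9  l  98.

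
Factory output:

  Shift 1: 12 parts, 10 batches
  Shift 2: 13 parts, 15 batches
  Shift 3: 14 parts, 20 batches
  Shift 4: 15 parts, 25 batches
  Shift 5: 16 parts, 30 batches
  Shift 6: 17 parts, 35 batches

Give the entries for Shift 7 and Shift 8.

For the parts, +1 each step: 12, 13, 14, 15, 16, 17 → 18 → 19.
Batches — +5 each step: 10, 15, 20, 25, 30, 35 → 40 → 45.
So the next two records are 18 parts, 40 batches and 19 parts, 45 batches.

18 parts, 40 batches; 19 parts, 45 batches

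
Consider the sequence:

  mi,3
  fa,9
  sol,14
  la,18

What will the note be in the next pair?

Note — runs through the solfège scale do→ti: mi, fa, sol, la → ti.

ti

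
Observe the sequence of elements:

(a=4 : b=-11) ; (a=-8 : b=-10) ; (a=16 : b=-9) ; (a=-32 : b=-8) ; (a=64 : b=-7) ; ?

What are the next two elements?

(a=-128 : b=-6), (a=256 : b=-5)

A: ×(-2) each step; 4, -8, 16, -32, 64 → -128 → 256.
For the b, +1 each step: -11, -10, -9, -8, -7 → -6 → -5.
Putting the parts together: (a=-128 : b=-6) and then (a=256 : b=-5).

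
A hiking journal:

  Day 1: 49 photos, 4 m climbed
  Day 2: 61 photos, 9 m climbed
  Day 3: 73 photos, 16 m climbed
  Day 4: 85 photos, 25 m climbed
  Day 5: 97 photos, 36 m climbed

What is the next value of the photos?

Photos — +12 each step: 49, 61, 73, 85, 97 → 109.
M climbed: 4, 9, 16, 25, 36 → 49 (perfect squares: 2², 3², 4², …).

109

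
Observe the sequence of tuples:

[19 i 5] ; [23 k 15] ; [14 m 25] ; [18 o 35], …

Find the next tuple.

First entry: alternating steps +4, −9, +4, −9, …; 19, 23, 14, 18 → 9.
Letter: i, k, m, o → q (letters move forward 2 places in the alphabet).
Third entry: +10 each step, so 5, 15, 25, 35 → 45.
Combining the parts gives [9 q 45].

[9 q 45]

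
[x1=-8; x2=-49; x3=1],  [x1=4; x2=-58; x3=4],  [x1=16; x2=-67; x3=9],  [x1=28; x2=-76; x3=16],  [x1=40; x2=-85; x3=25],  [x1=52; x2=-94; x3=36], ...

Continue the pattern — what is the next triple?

X1: +12 each step; -8, 4, 16, 28, 40, 52 → 64.
X2: −9 each step, so -49, -58, -67, -76, -85, -94 → -103.
For the x3, perfect squares: 1², 2², 3², …: 1, 4, 9, 16, 25, 36 → 49.
So the next triple is [x1=64; x2=-103; x3=49].

[x1=64; x2=-103; x3=49]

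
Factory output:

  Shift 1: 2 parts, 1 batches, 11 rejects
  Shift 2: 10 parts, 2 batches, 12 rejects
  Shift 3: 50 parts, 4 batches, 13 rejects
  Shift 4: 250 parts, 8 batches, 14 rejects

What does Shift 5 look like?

Parts goes 2, 10, 50, 250 → 1250 (×5 each step).
Batches: ×2 each step, so 1, 2, 4, 8 → 16.
Rejects — +1 each step: 11, 12, 13, 14 → 15.
Putting it together: 1250 parts, 16 batches, 15 rejects.

1250 parts, 16 batches, 15 rejects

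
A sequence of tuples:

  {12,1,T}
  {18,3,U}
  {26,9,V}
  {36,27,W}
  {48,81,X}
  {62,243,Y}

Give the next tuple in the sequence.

{78,729,Z}

First part: differences are 6, 8, 10, … (increasing by 2 each time), so 12, 18, 26, 36, 48, 62 → 78.
Second part: ×3 each step; 1, 3, 9, 27, 81, 243 → 729.
Letter goes T, U, V, W, X, Y → Z (letters move forward 1 place in the alphabet).
Putting it together: {78,729,Z}.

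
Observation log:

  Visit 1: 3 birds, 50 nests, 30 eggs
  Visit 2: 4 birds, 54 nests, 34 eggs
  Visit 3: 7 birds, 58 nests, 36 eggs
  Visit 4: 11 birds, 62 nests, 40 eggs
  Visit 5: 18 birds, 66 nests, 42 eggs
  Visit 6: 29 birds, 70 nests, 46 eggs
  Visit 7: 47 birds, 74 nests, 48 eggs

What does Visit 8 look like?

Birds: 3, 4, 7, 11, 18, 29, 47 → 76 (each term is the sum of the two before it).
Nests: +4 each step; 50, 54, 58, 62, 66, 70, 74 → 78.
Eggs: alternating steps +4, +2, +4, +2, …, so 30, 34, 36, 40, 42, 46, 48 → 52.
Putting it together: 76 birds, 78 nests, 52 eggs.

76 birds, 78 nests, 52 eggs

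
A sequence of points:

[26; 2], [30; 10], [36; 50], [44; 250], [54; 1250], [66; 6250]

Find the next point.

First component: differences are 4, 6, 8, … (increasing by 2 each time), so 26, 30, 36, 44, 54, 66 → 80.
For the second component, ×5 each step: 2, 10, 50, 250, 1250, 6250 → 31250.
So the next point is [80; 31250].

[80; 31250]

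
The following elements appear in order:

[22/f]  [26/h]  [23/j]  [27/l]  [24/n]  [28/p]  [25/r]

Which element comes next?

For the first coordinate, alternating steps +4, −3, +4, −3, …: 22, 26, 23, 27, 24, 28, 25 → 29.
Letter: f, h, j, l, n, p, r → t (letters move forward 2 places in the alphabet).
Combining the parts gives [29/t].

[29/t]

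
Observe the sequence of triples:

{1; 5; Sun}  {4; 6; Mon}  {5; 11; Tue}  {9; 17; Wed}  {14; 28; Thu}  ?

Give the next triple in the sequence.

{23; 45; Fri}

First value: each term is the sum of the two before it; 1, 4, 5, 9, 14 → 23.
Second value goes 5, 6, 11, 17, 28 → 45 (each term is the sum of the two before it).
Day goes Sun, Mon, Tue, Wed, Thu → Fri (runs through the weekdays Mon→Sun).
Combining the parts gives {23; 45; Fri}.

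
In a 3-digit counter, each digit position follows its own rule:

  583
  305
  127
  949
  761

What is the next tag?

583

First digit: −2 each step, mod 10, so 5, 3, 1, 9, 7 → 5.
Second digit: +2 each step, mod 10; 8, 0, 2, 4, 6 → 8.
For the third digit, +2 each step, mod 10: 3, 5, 7, 9, 1 → 3.
So the next tag is 583.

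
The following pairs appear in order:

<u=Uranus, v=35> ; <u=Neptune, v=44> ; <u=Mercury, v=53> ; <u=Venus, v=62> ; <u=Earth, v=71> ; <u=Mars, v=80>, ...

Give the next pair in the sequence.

<u=Jupiter, v=89>

U — runs through the planets Mercury→Neptune: Uranus, Neptune, Mercury, Venus, Earth, Mars → Jupiter.
V: +9 each step, so 35, 44, 53, 62, 71, 80 → 89.
Combining the parts gives <u=Jupiter, v=89>.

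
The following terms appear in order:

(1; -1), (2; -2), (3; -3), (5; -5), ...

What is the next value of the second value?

For the first value, each term is the sum of the two before it: 1, 2, 3, 5 → 8.
Second value: always the negative of the first value; -1, -2, -3, -5 → -8.

-8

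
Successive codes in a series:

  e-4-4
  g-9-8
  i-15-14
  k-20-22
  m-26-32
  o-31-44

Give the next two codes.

Letter — letters move forward 2 places in the alphabet: e, g, i, k, m, o → q → s.
Second component: alternating steps +5, +6, +5, +6, …, so 4, 9, 15, 20, 26, 31 → 37 → 42.
Third component — differences are 4, 6, 8, … (increasing by 2 each time): 4, 8, 14, 22, 32, 44 → 58 → 74.
Putting the parts together: q-37-58 and then s-42-74.

q-37-58, s-42-74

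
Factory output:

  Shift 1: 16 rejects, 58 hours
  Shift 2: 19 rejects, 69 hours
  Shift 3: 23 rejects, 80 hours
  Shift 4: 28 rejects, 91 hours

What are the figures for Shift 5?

34 rejects, 102 hours

Rejects: differences are 3, 4, 5, … (increasing by 1 each time); 16, 19, 23, 28 → 34.
For the hours, +11 each step: 58, 69, 80, 91 → 102.
Putting it together: 34 rejects, 102 hours.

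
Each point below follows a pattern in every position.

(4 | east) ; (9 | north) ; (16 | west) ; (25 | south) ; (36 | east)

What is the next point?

(49 | north)

First entry — perfect squares: 2², 3², 4², …: 4, 9, 16, 25, 36 → 49.
For the direction, repeats east → north → west → south: east, north, west, south, east → north.
So the next point is (49 | north).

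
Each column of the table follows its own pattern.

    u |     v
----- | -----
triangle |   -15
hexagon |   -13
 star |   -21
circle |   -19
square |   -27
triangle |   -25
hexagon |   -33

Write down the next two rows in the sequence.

star  -31; circle  -39

Column u — repeats triangle → hexagon → star → circle → square: triangle, hexagon, star, circle, square, triangle, hexagon → star → circle.
Column v: alternating steps +2, −8, +2, −8, …, so -15, -13, -21, -19, -27, -25, -33 → -31 → -39.
So the next two rows are star  -31 and circle  -39.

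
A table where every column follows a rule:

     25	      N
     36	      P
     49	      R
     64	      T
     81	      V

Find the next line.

100  X

First component: perfect squares: 5², 6², 7², …, so 25, 36, 49, 64, 81 → 100.
Letter: letters move forward 2 places in the alphabet; N, P, R, T, V → X.
Putting it together: 100  X.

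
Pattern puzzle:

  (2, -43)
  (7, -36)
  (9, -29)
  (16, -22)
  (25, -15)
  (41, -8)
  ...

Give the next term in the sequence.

(66, -1)

First value: 2, 7, 9, 16, 25, 41 → 66 (each term is the sum of the two before it).
Second value: +7 each step, so -43, -36, -29, -22, -15, -8 → -1.
So the next term is (66, -1).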